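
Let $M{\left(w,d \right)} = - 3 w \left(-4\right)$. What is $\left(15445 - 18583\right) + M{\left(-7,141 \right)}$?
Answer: $-3222$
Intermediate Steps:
$M{\left(w,d \right)} = 12 w$
$\left(15445 - 18583\right) + M{\left(-7,141 \right)} = \left(15445 - 18583\right) + 12 \left(-7\right) = -3138 - 84 = -3222$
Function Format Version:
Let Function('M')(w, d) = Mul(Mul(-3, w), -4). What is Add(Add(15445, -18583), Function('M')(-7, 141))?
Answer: -3222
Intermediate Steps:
Function('M')(w, d) = Mul(12, w)
Add(Add(15445, -18583), Function('M')(-7, 141)) = Add(Add(15445, -18583), Mul(12, -7)) = Add(-3138, -84) = -3222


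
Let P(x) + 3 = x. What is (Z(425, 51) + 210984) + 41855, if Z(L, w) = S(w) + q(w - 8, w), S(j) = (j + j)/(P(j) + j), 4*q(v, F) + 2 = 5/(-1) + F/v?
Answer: 717555881/2838 ≈ 2.5284e+5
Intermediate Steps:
P(x) = -3 + x
q(v, F) = -7/4 + F/(4*v) (q(v, F) = -½ + (5/(-1) + F/v)/4 = -½ + (5*(-1) + F/v)/4 = -½ + (-5 + F/v)/4 = -½ + (-5/4 + F/(4*v)) = -7/4 + F/(4*v))
S(j) = 2*j/(-3 + 2*j) (S(j) = (j + j)/((-3 + j) + j) = (2*j)/(-3 + 2*j) = 2*j/(-3 + 2*j))
Z(L, w) = 2*w/(-3 + 2*w) + (56 - 6*w)/(4*(-8 + w)) (Z(L, w) = 2*w/(-3 + 2*w) + (w - 7*(w - 8))/(4*(w - 8)) = 2*w/(-3 + 2*w) + (w - 7*(-8 + w))/(4*(-8 + w)) = 2*w/(-3 + 2*w) + (w + (56 - 7*w))/(4*(-8 + w)) = 2*w/(-3 + 2*w) + (56 - 6*w)/(4*(-8 + w)))
(Z(425, 51) + 210984) + 41855 = ((-84 - 2*51² + 33*51)/(2*(24 - 19*51 + 2*51²)) + 210984) + 41855 = ((-84 - 2*2601 + 1683)/(2*(24 - 969 + 2*2601)) + 210984) + 41855 = ((-84 - 5202 + 1683)/(2*(24 - 969 + 5202)) + 210984) + 41855 = ((½)*(-3603)/4257 + 210984) + 41855 = ((½)*(1/4257)*(-3603) + 210984) + 41855 = (-1201/2838 + 210984) + 41855 = 598771391/2838 + 41855 = 717555881/2838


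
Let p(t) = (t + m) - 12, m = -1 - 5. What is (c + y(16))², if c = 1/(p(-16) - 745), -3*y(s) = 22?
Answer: 293813881/5461569 ≈ 53.797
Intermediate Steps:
m = -6
y(s) = -22/3 (y(s) = -⅓*22 = -22/3)
p(t) = -18 + t (p(t) = (t - 6) - 12 = (-6 + t) - 12 = -18 + t)
c = -1/779 (c = 1/((-18 - 16) - 745) = 1/(-34 - 745) = 1/(-779) = -1/779 ≈ -0.0012837)
(c + y(16))² = (-1/779 - 22/3)² = (-17141/2337)² = 293813881/5461569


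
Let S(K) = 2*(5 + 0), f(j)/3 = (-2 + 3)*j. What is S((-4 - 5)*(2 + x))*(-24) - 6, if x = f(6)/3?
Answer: -246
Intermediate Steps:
f(j) = 3*j (f(j) = 3*((-2 + 3)*j) = 3*(1*j) = 3*j)
x = 6 (x = (3*6)/3 = 18*(⅓) = 6)
S(K) = 10 (S(K) = 2*5 = 10)
S((-4 - 5)*(2 + x))*(-24) - 6 = 10*(-24) - 6 = -240 - 6 = -246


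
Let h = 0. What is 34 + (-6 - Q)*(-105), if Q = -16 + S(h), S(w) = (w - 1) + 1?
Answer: -1016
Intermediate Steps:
S(w) = w (S(w) = (-1 + w) + 1 = w)
Q = -16 (Q = -16 + 0 = -16)
34 + (-6 - Q)*(-105) = 34 + (-6 - 1*(-16))*(-105) = 34 + (-6 + 16)*(-105) = 34 + 10*(-105) = 34 - 1050 = -1016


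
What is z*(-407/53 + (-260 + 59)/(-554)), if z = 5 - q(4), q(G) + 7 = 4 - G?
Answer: -1288950/14681 ≈ -87.797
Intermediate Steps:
q(G) = -3 - G (q(G) = -7 + (4 - G) = -3 - G)
z = 12 (z = 5 - (-3 - 1*4) = 5 - (-3 - 4) = 5 - 1*(-7) = 5 + 7 = 12)
z*(-407/53 + (-260 + 59)/(-554)) = 12*(-407/53 + (-260 + 59)/(-554)) = 12*(-407*1/53 - 201*(-1/554)) = 12*(-407/53 + 201/554) = 12*(-214825/29362) = -1288950/14681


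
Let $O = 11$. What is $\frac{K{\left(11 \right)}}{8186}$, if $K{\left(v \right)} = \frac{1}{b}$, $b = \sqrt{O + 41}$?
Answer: $\frac{\sqrt{13}}{212836} \approx 1.6941 \cdot 10^{-5}$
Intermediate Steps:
$b = 2 \sqrt{13}$ ($b = \sqrt{11 + 41} = \sqrt{52} = 2 \sqrt{13} \approx 7.2111$)
$K{\left(v \right)} = \frac{\sqrt{13}}{26}$ ($K{\left(v \right)} = \frac{1}{2 \sqrt{13}} = \frac{\sqrt{13}}{26}$)
$\frac{K{\left(11 \right)}}{8186} = \frac{\frac{1}{26} \sqrt{13}}{8186} = \frac{\sqrt{13}}{26} \cdot \frac{1}{8186} = \frac{\sqrt{13}}{212836}$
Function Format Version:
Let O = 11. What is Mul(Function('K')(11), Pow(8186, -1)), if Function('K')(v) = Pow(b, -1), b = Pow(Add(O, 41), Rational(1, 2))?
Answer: Mul(Rational(1, 212836), Pow(13, Rational(1, 2))) ≈ 1.6941e-5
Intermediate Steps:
b = Mul(2, Pow(13, Rational(1, 2))) (b = Pow(Add(11, 41), Rational(1, 2)) = Pow(52, Rational(1, 2)) = Mul(2, Pow(13, Rational(1, 2))) ≈ 7.2111)
Function('K')(v) = Mul(Rational(1, 26), Pow(13, Rational(1, 2))) (Function('K')(v) = Pow(Mul(2, Pow(13, Rational(1, 2))), -1) = Mul(Rational(1, 26), Pow(13, Rational(1, 2))))
Mul(Function('K')(11), Pow(8186, -1)) = Mul(Mul(Rational(1, 26), Pow(13, Rational(1, 2))), Pow(8186, -1)) = Mul(Mul(Rational(1, 26), Pow(13, Rational(1, 2))), Rational(1, 8186)) = Mul(Rational(1, 212836), Pow(13, Rational(1, 2)))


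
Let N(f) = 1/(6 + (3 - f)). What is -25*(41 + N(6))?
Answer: -3100/3 ≈ -1033.3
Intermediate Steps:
N(f) = 1/(9 - f)
-25*(41 + N(6)) = -25*(41 - 1/(-9 + 6)) = -25*(41 - 1/(-3)) = -25*(41 - 1*(-1/3)) = -25*(41 + 1/3) = -25*124/3 = -3100/3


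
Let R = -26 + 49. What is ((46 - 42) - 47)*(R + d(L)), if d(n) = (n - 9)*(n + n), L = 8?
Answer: -301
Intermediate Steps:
d(n) = 2*n*(-9 + n) (d(n) = (-9 + n)*(2*n) = 2*n*(-9 + n))
R = 23
((46 - 42) - 47)*(R + d(L)) = ((46 - 42) - 47)*(23 + 2*8*(-9 + 8)) = (4 - 47)*(23 + 2*8*(-1)) = -43*(23 - 16) = -43*7 = -301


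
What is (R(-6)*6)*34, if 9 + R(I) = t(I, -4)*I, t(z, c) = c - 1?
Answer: 4284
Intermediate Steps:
t(z, c) = -1 + c
R(I) = -9 - 5*I (R(I) = -9 + (-1 - 4)*I = -9 - 5*I)
(R(-6)*6)*34 = ((-9 - 5*(-6))*6)*34 = ((-9 + 30)*6)*34 = (21*6)*34 = 126*34 = 4284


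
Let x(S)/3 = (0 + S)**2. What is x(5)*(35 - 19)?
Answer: 1200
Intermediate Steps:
x(S) = 3*S**2 (x(S) = 3*(0 + S)**2 = 3*S**2)
x(5)*(35 - 19) = (3*5**2)*(35 - 19) = (3*25)*16 = 75*16 = 1200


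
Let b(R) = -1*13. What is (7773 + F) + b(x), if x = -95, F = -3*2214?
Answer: 1118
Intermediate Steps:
F = -6642
b(R) = -13
(7773 + F) + b(x) = (7773 - 6642) - 13 = 1131 - 13 = 1118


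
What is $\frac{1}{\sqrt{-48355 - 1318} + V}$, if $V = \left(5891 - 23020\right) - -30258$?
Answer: $\frac{13129}{172420314} - \frac{i \sqrt{49673}}{172420314} \approx 7.6145 \cdot 10^{-5} - 1.2926 \cdot 10^{-6} i$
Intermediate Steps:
$V = 13129$ ($V = -17129 + 30258 = 13129$)
$\frac{1}{\sqrt{-48355 - 1318} + V} = \frac{1}{\sqrt{-48355 - 1318} + 13129} = \frac{1}{\sqrt{-49673} + 13129} = \frac{1}{i \sqrt{49673} + 13129} = \frac{1}{13129 + i \sqrt{49673}}$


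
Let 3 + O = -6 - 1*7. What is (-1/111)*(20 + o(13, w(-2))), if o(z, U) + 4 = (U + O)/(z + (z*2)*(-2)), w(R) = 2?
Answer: -638/4329 ≈ -0.14738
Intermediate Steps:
O = -16 (O = -3 + (-6 - 1*7) = -3 + (-6 - 7) = -3 - 13 = -16)
o(z, U) = -4 - (-16 + U)/(3*z) (o(z, U) = -4 + (U - 16)/(z + (z*2)*(-2)) = -4 + (-16 + U)/(z + (2*z)*(-2)) = -4 + (-16 + U)/(z - 4*z) = -4 + (-16 + U)/((-3*z)) = -4 + (-16 + U)*(-1/(3*z)) = -4 - (-16 + U)/(3*z))
(-1/111)*(20 + o(13, w(-2))) = (-1/111)*(20 + (⅓)*(16 - 1*2 - 12*13)/13) = (-1*1/111)*(20 + (⅓)*(1/13)*(16 - 2 - 156)) = -(20 + (⅓)*(1/13)*(-142))/111 = -(20 - 142/39)/111 = -1/111*638/39 = -638/4329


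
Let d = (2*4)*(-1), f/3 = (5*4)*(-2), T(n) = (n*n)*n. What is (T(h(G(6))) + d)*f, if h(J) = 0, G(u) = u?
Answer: 960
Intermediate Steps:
T(n) = n³ (T(n) = n²*n = n³)
f = -120 (f = 3*((5*4)*(-2)) = 3*(20*(-2)) = 3*(-40) = -120)
d = -8 (d = 8*(-1) = -8)
(T(h(G(6))) + d)*f = (0³ - 8)*(-120) = (0 - 8)*(-120) = -8*(-120) = 960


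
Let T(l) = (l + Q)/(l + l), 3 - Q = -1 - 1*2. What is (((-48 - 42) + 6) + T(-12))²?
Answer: 112225/16 ≈ 7014.1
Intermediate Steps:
Q = 6 (Q = 3 - (-1 - 1*2) = 3 - (-1 - 2) = 3 - 1*(-3) = 3 + 3 = 6)
T(l) = (6 + l)/(2*l) (T(l) = (l + 6)/(l + l) = (6 + l)/((2*l)) = (6 + l)*(1/(2*l)) = (6 + l)/(2*l))
(((-48 - 42) + 6) + T(-12))² = (((-48 - 42) + 6) + (½)*(6 - 12)/(-12))² = ((-90 + 6) + (½)*(-1/12)*(-6))² = (-84 + ¼)² = (-335/4)² = 112225/16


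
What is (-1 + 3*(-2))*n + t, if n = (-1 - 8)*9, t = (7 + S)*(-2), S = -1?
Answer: 555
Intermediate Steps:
t = -12 (t = (7 - 1)*(-2) = 6*(-2) = -12)
n = -81 (n = -9*9 = -81)
(-1 + 3*(-2))*n + t = (-1 + 3*(-2))*(-81) - 12 = (-1 - 6)*(-81) - 12 = -7*(-81) - 12 = 567 - 12 = 555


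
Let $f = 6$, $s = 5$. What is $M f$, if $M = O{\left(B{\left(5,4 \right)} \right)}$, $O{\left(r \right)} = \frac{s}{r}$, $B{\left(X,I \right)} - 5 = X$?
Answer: $3$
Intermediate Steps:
$B{\left(X,I \right)} = 5 + X$
$O{\left(r \right)} = \frac{5}{r}$
$M = \frac{1}{2}$ ($M = \frac{5}{5 + 5} = \frac{5}{10} = 5 \cdot \frac{1}{10} = \frac{1}{2} \approx 0.5$)
$M f = \frac{1}{2} \cdot 6 = 3$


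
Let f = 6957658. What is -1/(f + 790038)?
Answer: -1/7747696 ≈ -1.2907e-7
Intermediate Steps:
-1/(f + 790038) = -1/(6957658 + 790038) = -1/7747696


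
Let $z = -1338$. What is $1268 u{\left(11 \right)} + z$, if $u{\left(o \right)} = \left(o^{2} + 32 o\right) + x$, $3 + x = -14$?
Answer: $576870$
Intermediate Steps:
$x = -17$ ($x = -3 - 14 = -17$)
$u{\left(o \right)} = -17 + o^{2} + 32 o$ ($u{\left(o \right)} = \left(o^{2} + 32 o\right) - 17 = -17 + o^{2} + 32 o$)
$1268 u{\left(11 \right)} + z = 1268 \left(-17 + 11^{2} + 32 \cdot 11\right) - 1338 = 1268 \left(-17 + 121 + 352\right) - 1338 = 1268 \cdot 456 - 1338 = 578208 - 1338 = 576870$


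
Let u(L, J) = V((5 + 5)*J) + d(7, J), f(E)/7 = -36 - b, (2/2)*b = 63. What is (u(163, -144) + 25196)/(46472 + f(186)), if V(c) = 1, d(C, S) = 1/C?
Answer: 176380/320453 ≈ 0.55041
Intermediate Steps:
b = 63
f(E) = -693 (f(E) = 7*(-36 - 1*63) = 7*(-36 - 63) = 7*(-99) = -693)
u(L, J) = 8/7 (u(L, J) = 1 + 1/7 = 8/7)
(u(163, -144) + 25196)/(46472 + f(186)) = (8/7 + 25196)/(46472 - 693) = (176380/7)/45779 = (176380/7)*(1/45779) = 176380/320453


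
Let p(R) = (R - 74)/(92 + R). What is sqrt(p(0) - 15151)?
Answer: I*sqrt(32061218)/46 ≈ 123.09*I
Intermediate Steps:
p(R) = (-74 + R)/(92 + R)
sqrt(p(0) - 15151) = sqrt((-74 + 0)/(92 + 0) - 15151) = sqrt(-74/92 - 15151) = sqrt((1/92)*(-74) - 15151) = sqrt(-37/46 - 15151) = sqrt(-696983/46) = I*sqrt(32061218)/46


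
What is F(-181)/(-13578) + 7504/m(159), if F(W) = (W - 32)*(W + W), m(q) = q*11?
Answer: -5494847/3957987 ≈ -1.3883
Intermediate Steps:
m(q) = 11*q
F(W) = 2*W*(-32 + W) (F(W) = (-32 + W)*(2*W) = 2*W*(-32 + W))
F(-181)/(-13578) + 7504/m(159) = (2*(-181)*(-32 - 181))/(-13578) + 7504/((11*159)) = (2*(-181)*(-213))*(-1/13578) + 7504/1749 = 77106*(-1/13578) + 7504*(1/1749) = -12851/2263 + 7504/1749 = -5494847/3957987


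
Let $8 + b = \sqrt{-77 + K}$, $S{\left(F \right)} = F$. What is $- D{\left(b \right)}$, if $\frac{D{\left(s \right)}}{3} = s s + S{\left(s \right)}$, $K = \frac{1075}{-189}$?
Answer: $\frac{5044}{63} + \frac{10 i \sqrt{82047}}{7} \approx 80.063 + 409.2 i$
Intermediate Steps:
$K = - \frac{1075}{189}$ ($K = 1075 \left(- \frac{1}{189}\right) = - \frac{1075}{189} \approx -5.6878$)
$b = -8 + \frac{2 i \sqrt{82047}}{63}$ ($b = -8 + \sqrt{-77 - \frac{1075}{189}} = -8 + \sqrt{- \frac{15628}{189}} = -8 + \frac{2 i \sqrt{82047}}{63} \approx -8.0 + 9.0933 i$)
$D{\left(s \right)} = 3 s + 3 s^{2}$ ($D{\left(s \right)} = 3 \left(s s + s\right) = 3 \left(s^{2} + s\right) = 3 \left(s + s^{2}\right) = 3 s + 3 s^{2}$)
$- D{\left(b \right)} = - 3 \left(-8 + \frac{2 i \sqrt{82047}}{63}\right) \left(1 - \left(8 - \frac{2 i \sqrt{82047}}{63}\right)\right) = - 3 \left(-8 + \frac{2 i \sqrt{82047}}{63}\right) \left(-7 + \frac{2 i \sqrt{82047}}{63}\right)$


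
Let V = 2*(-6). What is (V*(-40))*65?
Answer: 31200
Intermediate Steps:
V = -12
(V*(-40))*65 = -12*(-40)*65 = 480*65 = 31200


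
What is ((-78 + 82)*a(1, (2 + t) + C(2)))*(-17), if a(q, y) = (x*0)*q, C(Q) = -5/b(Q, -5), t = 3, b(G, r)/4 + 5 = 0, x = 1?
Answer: 0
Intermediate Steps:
b(G, r) = -20 (b(G, r) = -20 + 4*0 = -20 + 0 = -20)
C(Q) = 1/4 (C(Q) = -5/(-20) = -5*(-1/20) = 1/4)
a(q, y) = 0 (a(q, y) = (1*0)*q = 0*q = 0)
((-78 + 82)*a(1, (2 + t) + C(2)))*(-17) = ((-78 + 82)*0)*(-17) = (4*0)*(-17) = 0*(-17) = 0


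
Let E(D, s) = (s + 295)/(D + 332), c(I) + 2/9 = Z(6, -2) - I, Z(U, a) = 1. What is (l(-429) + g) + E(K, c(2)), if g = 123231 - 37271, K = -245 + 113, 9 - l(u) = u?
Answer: 38879761/450 ≈ 86400.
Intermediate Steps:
l(u) = 9 - u
K = -132
c(I) = 7/9 - I (c(I) = -2/9 + (1 - I) = 7/9 - I)
E(D, s) = (295 + s)/(332 + D)
g = 85960
(l(-429) + g) + E(K, c(2)) = ((9 - 1*(-429)) + 85960) + (295 + (7/9 - 1*2))/(332 - 132) = ((9 + 429) + 85960) + (295 + (7/9 - 2))/200 = (438 + 85960) + (295 - 11/9)/200 = 86398 + (1/200)*(2644/9) = 86398 + 661/450 = 38879761/450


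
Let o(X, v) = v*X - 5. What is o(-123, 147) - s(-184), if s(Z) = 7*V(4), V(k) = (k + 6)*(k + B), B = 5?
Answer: -18716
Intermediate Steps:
o(X, v) = -5 + X*v (o(X, v) = X*v - 5 = -5 + X*v)
V(k) = (5 + k)*(6 + k) (V(k) = (k + 6)*(k + 5) = (6 + k)*(5 + k) = (5 + k)*(6 + k))
s(Z) = 630 (s(Z) = 7*(30 + 4² + 11*4) = 7*(30 + 16 + 44) = 7*90 = 630)
o(-123, 147) - s(-184) = (-5 - 123*147) - 1*630 = (-5 - 18081) - 630 = -18086 - 630 = -18716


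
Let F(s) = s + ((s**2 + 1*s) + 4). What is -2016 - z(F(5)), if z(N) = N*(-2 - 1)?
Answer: -1899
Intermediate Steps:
F(s) = 4 + s**2 + 2*s (F(s) = s + ((s**2 + s) + 4) = s + ((s + s**2) + 4) = s + (4 + s + s**2) = 4 + s**2 + 2*s)
z(N) = -3*N (z(N) = N*(-3) = -3*N)
-2016 - z(F(5)) = -2016 - (-3)*(4 + 5**2 + 2*5) = -2016 - (-3)*(4 + 25 + 10) = -2016 - (-3)*39 = -2016 - 1*(-117) = -2016 + 117 = -1899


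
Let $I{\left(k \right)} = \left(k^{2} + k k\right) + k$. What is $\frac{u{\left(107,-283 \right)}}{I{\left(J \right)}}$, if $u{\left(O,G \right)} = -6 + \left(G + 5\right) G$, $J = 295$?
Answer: $\frac{78668}{174345} \approx 0.45122$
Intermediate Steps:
$I{\left(k \right)} = k + 2 k^{2}$ ($I{\left(k \right)} = \left(k^{2} + k^{2}\right) + k = 2 k^{2} + k = k + 2 k^{2}$)
$u{\left(O,G \right)} = -6 + G \left(5 + G\right)$ ($u{\left(O,G \right)} = -6 + \left(5 + G\right) G = -6 + G \left(5 + G\right)$)
$\frac{u{\left(107,-283 \right)}}{I{\left(J \right)}} = \frac{-6 + \left(-283\right)^{2} + 5 \left(-283\right)}{295 \left(1 + 2 \cdot 295\right)} = \frac{-6 + 80089 - 1415}{295 \left(1 + 590\right)} = \frac{78668}{295 \cdot 591} = \frac{78668}{174345}$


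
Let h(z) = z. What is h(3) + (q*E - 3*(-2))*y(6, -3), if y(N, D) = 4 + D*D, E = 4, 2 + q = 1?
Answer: 29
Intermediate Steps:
q = -1 (q = -2 + 1 = -1)
y(N, D) = 4 + D²
h(3) + (q*E - 3*(-2))*y(6, -3) = 3 + (-1*4 - 3*(-2))*(4 + (-3)²) = 3 + (-4 + 6)*(4 + 9) = 3 + 2*13 = 3 + 26 = 29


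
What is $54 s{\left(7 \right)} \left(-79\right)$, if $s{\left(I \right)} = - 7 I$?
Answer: $209034$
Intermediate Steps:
$54 s{\left(7 \right)} \left(-79\right) = 54 \left(\left(-7\right) 7\right) \left(-79\right) = 54 \left(-49\right) \left(-79\right) = \left(-2646\right) \left(-79\right) = 209034$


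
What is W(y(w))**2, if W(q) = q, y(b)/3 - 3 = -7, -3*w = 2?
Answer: 144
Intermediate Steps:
w = -2/3 (w = -1/3*2 = -2/3 ≈ -0.66667)
y(b) = -12 (y(b) = 9 + 3*(-7) = 9 - 21 = -12)
W(y(w))**2 = (-12)**2 = 144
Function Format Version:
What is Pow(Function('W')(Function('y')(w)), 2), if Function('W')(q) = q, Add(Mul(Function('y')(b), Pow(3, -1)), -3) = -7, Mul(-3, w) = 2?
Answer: 144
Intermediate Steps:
w = Rational(-2, 3) (w = Mul(Rational(-1, 3), 2) = Rational(-2, 3) ≈ -0.66667)
Function('y')(b) = -12 (Function('y')(b) = Add(9, Mul(3, -7)) = Add(9, -21) = -12)
Pow(Function('W')(Function('y')(w)), 2) = Pow(-12, 2) = 144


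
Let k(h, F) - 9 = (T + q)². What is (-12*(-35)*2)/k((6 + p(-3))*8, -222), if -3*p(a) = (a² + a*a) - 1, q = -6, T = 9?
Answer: 140/3 ≈ 46.667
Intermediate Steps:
p(a) = ⅓ - 2*a²/3 (p(a) = -((a² + a*a) - 1)/3 = -((a² + a²) - 1)/3 = -(2*a² - 1)/3 = -(-1 + 2*a²)/3 = ⅓ - 2*a²/3)
k(h, F) = 18 (k(h, F) = 9 + (9 - 6)² = 9 + 3² = 9 + 9 = 18)
(-12*(-35)*2)/k((6 + p(-3))*8, -222) = (-12*(-35)*2)/18 = (420*2)*(1/18) = 840*(1/18) = 140/3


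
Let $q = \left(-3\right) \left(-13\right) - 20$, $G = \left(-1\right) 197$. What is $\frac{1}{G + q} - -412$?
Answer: $\frac{73335}{178} \approx 411.99$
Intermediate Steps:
$G = -197$
$q = 19$ ($q = 39 - 20 = 19$)
$\frac{1}{G + q} - -412 = \frac{1}{-197 + 19} - -412 = \frac{1}{-178} + 412 = - \frac{1}{178} + 412 = \frac{73335}{178}$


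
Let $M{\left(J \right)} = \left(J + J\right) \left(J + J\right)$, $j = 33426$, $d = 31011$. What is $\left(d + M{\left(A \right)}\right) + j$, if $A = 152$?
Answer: $156853$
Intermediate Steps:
$M{\left(J \right)} = 4 J^{2}$ ($M{\left(J \right)} = 2 J 2 J = 4 J^{2}$)
$\left(d + M{\left(A \right)}\right) + j = \left(31011 + 4 \cdot 152^{2}\right) + 33426 = \left(31011 + 4 \cdot 23104\right) + 33426 = \left(31011 + 92416\right) + 33426 = 123427 + 33426 = 156853$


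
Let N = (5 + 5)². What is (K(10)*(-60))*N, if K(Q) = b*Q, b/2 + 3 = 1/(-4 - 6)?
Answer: 372000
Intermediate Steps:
b = -31/5 (b = -6 + 2/(-4 - 6) = -6 + 2/(-10) = -6 + 2*(-⅒) = -6 - ⅕ = -31/5 ≈ -6.2000)
K(Q) = -31*Q/5
N = 100 (N = 10² = 100)
(K(10)*(-60))*N = (-31/5*10*(-60))*100 = -62*(-60)*100 = 3720*100 = 372000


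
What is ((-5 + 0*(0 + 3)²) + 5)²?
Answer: 0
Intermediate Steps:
((-5 + 0*(0 + 3)²) + 5)² = ((-5 + 0*3²) + 5)² = ((-5 + 0*9) + 5)² = ((-5 + 0) + 5)² = (-5 + 5)² = 0² = 0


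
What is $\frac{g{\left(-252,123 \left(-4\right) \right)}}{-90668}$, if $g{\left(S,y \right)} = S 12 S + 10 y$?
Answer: $- \frac{189282}{22667} \approx -8.3506$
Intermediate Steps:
$g{\left(S,y \right)} = 10 y + 12 S^{2}$ ($g{\left(S,y \right)} = 12 S S + 10 y = 12 S^{2} + 10 y = 10 y + 12 S^{2}$)
$\frac{g{\left(-252,123 \left(-4\right) \right)}}{-90668} = \frac{10 \cdot 123 \left(-4\right) + 12 \left(-252\right)^{2}}{-90668} = \left(10 \left(-492\right) + 12 \cdot 63504\right) \left(- \frac{1}{90668}\right) = \left(-4920 + 762048\right) \left(- \frac{1}{90668}\right) = 757128 \left(- \frac{1}{90668}\right) = - \frac{189282}{22667}$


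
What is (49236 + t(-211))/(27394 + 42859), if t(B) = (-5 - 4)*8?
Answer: 49164/70253 ≈ 0.69981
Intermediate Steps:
t(B) = -72 (t(B) = -9*8 = -72)
(49236 + t(-211))/(27394 + 42859) = (49236 - 72)/(27394 + 42859) = 49164/70253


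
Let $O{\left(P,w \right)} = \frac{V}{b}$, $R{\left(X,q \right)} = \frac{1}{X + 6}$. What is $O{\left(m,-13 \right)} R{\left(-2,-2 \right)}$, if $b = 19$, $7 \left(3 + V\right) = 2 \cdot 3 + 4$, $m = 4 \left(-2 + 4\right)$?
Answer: $- \frac{11}{532} \approx -0.020677$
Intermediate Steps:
$m = 8$ ($m = 4 \cdot 2 = 8$)
$V = - \frac{11}{7}$ ($V = -3 + \frac{2 \cdot 3 + 4}{7} = -3 + \frac{6 + 4}{7} = -3 + \frac{1}{7} \cdot 10 = -3 + \frac{10}{7} = - \frac{11}{7} \approx -1.5714$)
$R{\left(X,q \right)} = \frac{1}{6 + X}$
$O{\left(P,w \right)} = - \frac{11}{133}$ ($O{\left(P,w \right)} = - \frac{11}{7 \cdot 19} = \left(- \frac{11}{7}\right) \frac{1}{19} = - \frac{11}{133}$)
$O{\left(m,-13 \right)} R{\left(-2,-2 \right)} = - \frac{11}{133 \left(6 - 2\right)} = - \frac{11}{133 \cdot 4} = \left(- \frac{11}{133}\right) \frac{1}{4} = - \frac{11}{532}$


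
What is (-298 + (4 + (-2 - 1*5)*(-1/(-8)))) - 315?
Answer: -4879/8 ≈ -609.88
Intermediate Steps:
(-298 + (4 + (-2 - 1*5)*(-1/(-8)))) - 315 = (-298 + (4 + (-2 - 5)*(-1*(-1/8)))) - 315 = (-298 + (4 - 7*1/8)) - 315 = (-298 + (4 - 7/8)) - 315 = (-298 + 25/8) - 315 = -2359/8 - 315 = -4879/8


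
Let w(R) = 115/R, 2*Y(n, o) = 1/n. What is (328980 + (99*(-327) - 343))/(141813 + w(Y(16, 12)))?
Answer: 10216/5017 ≈ 2.0363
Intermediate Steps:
Y(n, o) = 1/(2*n)
(328980 + (99*(-327) - 343))/(141813 + w(Y(16, 12))) = (328980 + (99*(-327) - 343))/(141813 + 115/(((½)/16))) = (328980 + (-32373 - 343))/(141813 + 115/(((½)*(1/16)))) = (328980 - 32716)/(141813 + 115/(1/32)) = 296264/(141813 + 115*32) = 296264/(141813 + 3680) = 296264/145493 = 296264*(1/145493) = 10216/5017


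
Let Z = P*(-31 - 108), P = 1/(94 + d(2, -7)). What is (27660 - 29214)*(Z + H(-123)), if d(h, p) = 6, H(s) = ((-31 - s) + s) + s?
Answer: 12073803/50 ≈ 2.4148e+5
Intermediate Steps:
H(s) = -31 + s
P = 1/100 (P = 1/(94 + 6) = 1/100 ≈ 0.010000)
Z = -139/100 (Z = (-31 - 108)/100 = (1/100)*(-139) = -139/100 ≈ -1.3900)
(27660 - 29214)*(Z + H(-123)) = (27660 - 29214)*(-139/100 + (-31 - 123)) = -1554*(-139/100 - 154) = -1554*(-15539/100) = 12073803/50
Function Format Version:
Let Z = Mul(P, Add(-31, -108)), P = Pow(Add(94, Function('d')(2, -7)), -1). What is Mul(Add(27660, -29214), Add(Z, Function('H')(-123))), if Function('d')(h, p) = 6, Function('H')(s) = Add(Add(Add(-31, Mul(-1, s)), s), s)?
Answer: Rational(12073803, 50) ≈ 2.4148e+5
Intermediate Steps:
Function('H')(s) = Add(-31, s)
P = Rational(1, 100) (P = Pow(Add(94, 6), -1) = Pow(100, -1) = Rational(1, 100) ≈ 0.010000)
Z = Rational(-139, 100) (Z = Mul(Rational(1, 100), Add(-31, -108)) = Mul(Rational(1, 100), -139) = Rational(-139, 100) ≈ -1.3900)
Mul(Add(27660, -29214), Add(Z, Function('H')(-123))) = Mul(Add(27660, -29214), Add(Rational(-139, 100), Add(-31, -123))) = Mul(-1554, Add(Rational(-139, 100), -154)) = Mul(-1554, Rational(-15539, 100)) = Rational(12073803, 50)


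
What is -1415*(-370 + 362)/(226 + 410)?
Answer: 2830/159 ≈ 17.799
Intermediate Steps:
-1415*(-370 + 362)/(226 + 410) = -(-11320)/636 = -1415*(-2/159) = 2830/159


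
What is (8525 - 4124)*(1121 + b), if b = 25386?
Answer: 116657307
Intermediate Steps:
(8525 - 4124)*(1121 + b) = (8525 - 4124)*(1121 + 25386) = 4401*26507 = 116657307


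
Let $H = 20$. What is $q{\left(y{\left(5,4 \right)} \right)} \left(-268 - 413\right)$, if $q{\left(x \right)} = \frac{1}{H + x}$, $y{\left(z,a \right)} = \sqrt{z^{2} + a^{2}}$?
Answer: $- \frac{13620}{359} + \frac{681 \sqrt{41}}{359} \approx -25.792$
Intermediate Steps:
$y{\left(z,a \right)} = \sqrt{a^{2} + z^{2}}$
$q{\left(x \right)} = \frac{1}{20 + x}$
$q{\left(y{\left(5,4 \right)} \right)} \left(-268 - 413\right) = \frac{-268 - 413}{20 + \sqrt{4^{2} + 5^{2}}} = \frac{1}{20 + \sqrt{16 + 25}} \left(-681\right) = \frac{1}{20 + \sqrt{41}} \left(-681\right) = - \frac{681}{20 + \sqrt{41}}$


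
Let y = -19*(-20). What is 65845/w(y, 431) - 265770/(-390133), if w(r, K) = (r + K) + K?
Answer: 26018393725/484545186 ≈ 53.697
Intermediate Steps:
y = 380
w(r, K) = r + 2*K (w(r, K) = (K + r) + K = r + 2*K)
65845/w(y, 431) - 265770/(-390133) = 65845/(380 + 2*431) - 265770/(-390133) = 65845/(380 + 862) - 265770*(-1/390133) = 65845/1242 + 265770/390133 = 26018393725/484545186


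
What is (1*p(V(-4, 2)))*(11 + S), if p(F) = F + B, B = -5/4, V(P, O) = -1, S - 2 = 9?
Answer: -99/2 ≈ -49.500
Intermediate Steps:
S = 11 (S = 2 + 9 = 11)
B = -5/4 (B = -5*¼ = -5/4 ≈ -1.2500)
p(F) = -5/4 + F (p(F) = F - 5/4 = -5/4 + F)
(1*p(V(-4, 2)))*(11 + S) = (1*(-5/4 - 1))*(11 + 11) = (1*(-9/4))*22 = -9/4*22 = -99/2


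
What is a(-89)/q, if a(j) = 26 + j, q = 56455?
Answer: -9/8065 ≈ -0.0011159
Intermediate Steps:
a(-89)/q = (26 - 89)/56455 = -63*1/56455 = -9/8065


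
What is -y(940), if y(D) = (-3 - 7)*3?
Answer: 30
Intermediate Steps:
y(D) = -30 (y(D) = -10*3 = -30)
-y(940) = -1*(-30) = 30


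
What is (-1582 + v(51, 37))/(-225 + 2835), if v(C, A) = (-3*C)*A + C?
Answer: -124/45 ≈ -2.7556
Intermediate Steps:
v(C, A) = C - 3*A*C (v(C, A) = -3*A*C + C = C - 3*A*C)
(-1582 + v(51, 37))/(-225 + 2835) = (-1582 + 51*(1 - 3*37))/(-225 + 2835) = (-1582 + 51*(1 - 111))/2610 = (-1582 + 51*(-110))*(1/2610) = (-1582 - 5610)*(1/2610) = -7192*1/2610 = -124/45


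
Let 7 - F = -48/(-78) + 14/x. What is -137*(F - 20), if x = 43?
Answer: 1067641/559 ≈ 1909.9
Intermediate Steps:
F = 3387/559 (F = 7 - (-48/(-78) + 14/43) = 7 - (-48*(-1/78) + 14*(1/43)) = 7 - (8/13 + 14/43) = 7 - 1*526/559 = 7 - 526/559 = 3387/559 ≈ 6.0590)
-137*(F - 20) = -137*(3387/559 - 20) = -137*(-7793/559) = 1067641/559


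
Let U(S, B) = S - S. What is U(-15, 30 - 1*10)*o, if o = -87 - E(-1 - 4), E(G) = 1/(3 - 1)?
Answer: 0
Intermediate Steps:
E(G) = ½ (E(G) = 1/2 = ½)
U(S, B) = 0
o = -175/2 (o = -87 - 1*½ = -87 - ½ = -175/2 ≈ -87.500)
U(-15, 30 - 1*10)*o = 0*(-175/2) = 0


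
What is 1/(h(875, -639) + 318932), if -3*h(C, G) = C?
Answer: 3/955921 ≈ 3.1383e-6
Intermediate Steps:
h(C, G) = -C/3
1/(h(875, -639) + 318932) = 1/(-⅓*875 + 318932) = 1/(-875/3 + 318932) = 1/(955921/3) = 3/955921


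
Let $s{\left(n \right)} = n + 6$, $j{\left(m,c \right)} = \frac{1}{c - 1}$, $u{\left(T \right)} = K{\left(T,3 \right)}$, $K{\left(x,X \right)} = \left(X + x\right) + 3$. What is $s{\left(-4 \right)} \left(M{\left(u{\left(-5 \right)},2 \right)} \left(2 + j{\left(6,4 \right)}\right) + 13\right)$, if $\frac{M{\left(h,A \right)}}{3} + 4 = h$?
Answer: $-16$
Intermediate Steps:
$K{\left(x,X \right)} = 3 + X + x$
$u{\left(T \right)} = 6 + T$ ($u{\left(T \right)} = 3 + 3 + T = 6 + T$)
$M{\left(h,A \right)} = -12 + 3 h$
$j{\left(m,c \right)} = \frac{1}{-1 + c}$
$s{\left(n \right)} = 6 + n$
$s{\left(-4 \right)} \left(M{\left(u{\left(-5 \right)},2 \right)} \left(2 + j{\left(6,4 \right)}\right) + 13\right) = \left(6 - 4\right) \left(\left(-12 + 3 \left(6 - 5\right)\right) \left(2 + \frac{1}{-1 + 4}\right) + 13\right) = 2 \left(\left(-12 + 3 \cdot 1\right) \left(2 + \frac{1}{3}\right) + 13\right) = 2 \left(\left(-12 + 3\right) \left(2 + \frac{1}{3}\right) + 13\right) = 2 \left(\left(-9\right) \frac{7}{3} + 13\right) = 2 \left(-21 + 13\right) = 2 \left(-8\right) = -16$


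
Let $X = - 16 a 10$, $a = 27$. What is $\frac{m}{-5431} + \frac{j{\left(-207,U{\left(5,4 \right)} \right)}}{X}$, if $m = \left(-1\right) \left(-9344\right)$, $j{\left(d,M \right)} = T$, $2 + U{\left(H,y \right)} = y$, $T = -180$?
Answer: $- \frac{218825}{130344} \approx -1.6788$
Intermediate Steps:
$U{\left(H,y \right)} = -2 + y$
$j{\left(d,M \right)} = -180$
$X = -4320$ ($X = \left(-16\right) 27 \cdot 10 = \left(-432\right) 10 = -4320$)
$m = 9344$
$\frac{m}{-5431} + \frac{j{\left(-207,U{\left(5,4 \right)} \right)}}{X} = \frac{9344}{-5431} - \frac{180}{-4320} = 9344 \left(- \frac{1}{5431}\right) - - \frac{1}{24} = - \frac{9344}{5431} + \frac{1}{24} = - \frac{218825}{130344}$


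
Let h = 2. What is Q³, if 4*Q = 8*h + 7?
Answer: 12167/64 ≈ 190.11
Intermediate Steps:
Q = 23/4 (Q = (8*2 + 7)/4 = (16 + 7)/4 = (¼)*23 = 23/4 ≈ 5.7500)
Q³ = (23/4)³ = 12167/64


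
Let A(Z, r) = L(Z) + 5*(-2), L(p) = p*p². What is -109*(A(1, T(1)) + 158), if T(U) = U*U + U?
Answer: -16241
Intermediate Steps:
T(U) = U + U² (T(U) = U² + U = U + U²)
L(p) = p³
A(Z, r) = -10 + Z³ (A(Z, r) = Z³ + 5*(-2) = Z³ - 10 = -10 + Z³)
-109*(A(1, T(1)) + 158) = -109*((-10 + 1³) + 158) = -109*((-10 + 1) + 158) = -109*(-9 + 158) = -109*149 = -16241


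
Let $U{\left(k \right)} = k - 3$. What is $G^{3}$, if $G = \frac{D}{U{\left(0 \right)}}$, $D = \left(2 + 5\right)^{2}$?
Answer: $- \frac{117649}{27} \approx -4357.4$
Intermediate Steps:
$D = 49$ ($D = 7^{2} = 49$)
$U{\left(k \right)} = -3 + k$
$G = - \frac{49}{3}$ ($G = \frac{49}{-3 + 0} = \frac{49}{-3} = 49 \left(- \frac{1}{3}\right) = - \frac{49}{3} \approx -16.333$)
$G^{3} = \left(- \frac{49}{3}\right)^{3} = - \frac{117649}{27}$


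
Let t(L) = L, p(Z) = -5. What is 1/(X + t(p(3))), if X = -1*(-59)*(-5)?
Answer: -1/300 ≈ -0.0033333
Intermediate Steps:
X = -295 (X = 59*(-5) = -295)
1/(X + t(p(3))) = 1/(-295 - 5) = 1/(-300) = -1/300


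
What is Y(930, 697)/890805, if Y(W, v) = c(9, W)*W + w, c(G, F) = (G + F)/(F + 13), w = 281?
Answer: 1138253/840029115 ≈ 0.0013550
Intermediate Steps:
c(G, F) = (F + G)/(13 + F)
Y(W, v) = 281 + W*(9 + W)/(13 + W) (Y(W, v) = ((W + 9)/(13 + W))*W + 281 = ((9 + W)/(13 + W))*W + 281 = W*(9 + W)/(13 + W) + 281 = 281 + W*(9 + W)/(13 + W))
Y(930, 697)/890805 = ((3653 + 930² + 290*930)/(13 + 930))/890805 = ((3653 + 864900 + 269700)/943)*(1/890805) = ((1/943)*1138253)*(1/890805) = (1138253/943)*(1/890805) = 1138253/840029115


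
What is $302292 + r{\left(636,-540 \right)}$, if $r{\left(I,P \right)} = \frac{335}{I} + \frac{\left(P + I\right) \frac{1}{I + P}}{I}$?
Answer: $\frac{16021504}{53} \approx 3.0229 \cdot 10^{5}$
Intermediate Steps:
$r{\left(I,P \right)} = \frac{336}{I}$ ($r{\left(I,P \right)} = \frac{335}{I} + \frac{\left(I + P\right) \frac{1}{I + P}}{I} = \frac{335}{I} + 1 \frac{1}{I} = \frac{335}{I} + \frac{1}{I} = \frac{336}{I}$)
$302292 + r{\left(636,-540 \right)} = 302292 + \frac{336}{636} = 302292 + 336 \cdot \frac{1}{636} = 302292 + \frac{28}{53} = \frac{16021504}{53}$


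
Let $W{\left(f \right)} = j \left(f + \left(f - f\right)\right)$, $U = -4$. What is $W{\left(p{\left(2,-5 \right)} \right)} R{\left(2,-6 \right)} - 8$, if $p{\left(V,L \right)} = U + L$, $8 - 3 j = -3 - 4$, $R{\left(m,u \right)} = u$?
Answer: $262$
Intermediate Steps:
$j = 5$ ($j = \frac{8}{3} - \frac{-3 - 4}{3} = \frac{8}{3} - - \frac{7}{3} = \frac{8}{3} + \frac{7}{3} = 5$)
$p{\left(V,L \right)} = -4 + L$
$W{\left(f \right)} = 5 f$ ($W{\left(f \right)} = 5 \left(f + \left(f - f\right)\right) = 5 \left(f + 0\right) = 5 f$)
$W{\left(p{\left(2,-5 \right)} \right)} R{\left(2,-6 \right)} - 8 = 5 \left(-4 - 5\right) \left(-6\right) - 8 = 5 \left(-9\right) \left(-6\right) - 8 = \left(-45\right) \left(-6\right) - 8 = 270 - 8 = 262$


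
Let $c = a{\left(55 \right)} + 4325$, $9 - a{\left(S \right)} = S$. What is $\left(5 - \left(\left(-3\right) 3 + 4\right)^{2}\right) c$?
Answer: $-85580$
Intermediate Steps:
$a{\left(S \right)} = 9 - S$
$c = 4279$ ($c = \left(9 - 55\right) + 4325 = -46 + 4325 = 4279$)
$\left(5 - \left(\left(-3\right) 3 + 4\right)^{2}\right) c = \left(5 - \left(\left(-3\right) 3 + 4\right)^{2}\right) 4279 = \left(5 - \left(-9 + 4\right)^{2}\right) 4279 = \left(5 - \left(-5\right)^{2}\right) 4279 = \left(5 - 25\right) 4279 = \left(-20\right) 4279 = -85580$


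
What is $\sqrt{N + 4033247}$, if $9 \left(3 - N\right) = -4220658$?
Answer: $2 \sqrt{1125553} \approx 2121.8$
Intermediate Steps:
$N = 468965$ ($N = 3 - -468962 = 3 + 468962 = 468965$)
$\sqrt{N + 4033247} = \sqrt{468965 + 4033247} = \sqrt{4502212} = 2 \sqrt{1125553}$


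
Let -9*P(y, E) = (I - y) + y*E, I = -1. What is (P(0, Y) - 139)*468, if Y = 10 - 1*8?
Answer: -65000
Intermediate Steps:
Y = 2 (Y = 10 - 8 = 2)
P(y, E) = 1/9 + y/9 - E*y/9 (P(y, E) = -((-1 - y) + y*E)/9 = -((-1 - y) + E*y)/9 = -(-1 - y + E*y)/9 = 1/9 + y/9 - E*y/9)
(P(0, Y) - 139)*468 = ((1/9 + (1/9)*0 - 1/9*2*0) - 139)*468 = ((1/9 + 0 + 0) - 139)*468 = (1/9 - 139)*468 = -1250/9*468 = -65000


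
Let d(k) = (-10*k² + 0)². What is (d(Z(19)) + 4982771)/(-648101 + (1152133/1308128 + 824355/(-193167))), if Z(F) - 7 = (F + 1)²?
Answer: -77040500008012826878944/18196406420303245 ≈ -4.2338e+6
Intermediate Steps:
Z(F) = 7 + (1 + F)² (Z(F) = 7 + (F + 1)² = 7 + (1 + F)²)
d(k) = 100*k⁴ (d(k) = (-10*k²)² = 100*k⁴)
(d(Z(19)) + 4982771)/(-648101 + (1152133/1308128 + 824355/(-193167))) = (100*(7 + (1 + 19)²)⁴ + 4982771)/(-648101 + (1152133/1308128 + 824355/(-193167))) = (100*(7 + 20²)⁴ + 4982771)/(-648101 + (1152133*(1/1308128) + 824355*(-1/193167))) = (100*(7 + 400)⁴ + 4982771)/(-648101 + (1152133/1308128 - 91595/21463)) = (100*407⁴ + 4982771)/(-648101 - 95089753581/28076351264) = (100*27439591201 + 4982771)/(-18196406420303245/28076351264) = (2743959120100 + 4982771)*(-28076351264/18196406420303245) = 2743964102871*(-28076351264/18196406420303245) = -77040500008012826878944/18196406420303245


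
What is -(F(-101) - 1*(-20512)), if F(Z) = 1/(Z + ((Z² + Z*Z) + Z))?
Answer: -414342401/20200 ≈ -20512.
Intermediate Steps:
F(Z) = 1/(2*Z + 2*Z²) (F(Z) = 1/(Z + ((Z² + Z²) + Z)) = 1/(Z + (2*Z² + Z)) = 1/(Z + (Z + 2*Z²)) = 1/(2*Z + 2*Z²))
-(F(-101) - 1*(-20512)) = -((½)/(-101*(1 - 101)) - 1*(-20512)) = -((½)*(-1/101)/(-100) + 20512) = -((½)*(-1/101)*(-1/100) + 20512) = -(1/20200 + 20512) = -1*414342401/20200 = -414342401/20200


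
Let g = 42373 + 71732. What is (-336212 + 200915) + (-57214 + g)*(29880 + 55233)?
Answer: 4842028386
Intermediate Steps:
g = 114105
(-336212 + 200915) + (-57214 + g)*(29880 + 55233) = (-336212 + 200915) + (-57214 + 114105)*(29880 + 55233) = -135297 + 56891*85113 = -135297 + 4842163683 = 4842028386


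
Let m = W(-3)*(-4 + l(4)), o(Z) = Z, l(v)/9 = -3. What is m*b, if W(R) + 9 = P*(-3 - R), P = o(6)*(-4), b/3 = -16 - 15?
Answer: -25947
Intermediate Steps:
l(v) = -27 (l(v) = 9*(-3) = -27)
b = -93 (b = 3*(-16 - 15) = 3*(-31) = -93)
P = -24 (P = 6*(-4) = -24)
W(R) = 63 + 24*R (W(R) = -9 - 24*(-3 - R) = -9 + (72 + 24*R) = 63 + 24*R)
m = 279 (m = (63 + 24*(-3))*(-4 - 27) = (63 - 72)*(-31) = -9*(-31) = 279)
m*b = 279*(-93) = -25947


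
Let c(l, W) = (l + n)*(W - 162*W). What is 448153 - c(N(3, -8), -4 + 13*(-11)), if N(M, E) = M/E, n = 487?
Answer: -88550407/8 ≈ -1.1069e+7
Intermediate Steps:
c(l, W) = -161*W*(487 + l) (c(l, W) = (l + 487)*(W - 162*W) = (487 + l)*(-161*W) = -161*W*(487 + l))
448153 - c(N(3, -8), -4 + 13*(-11)) = 448153 - (-161)*(-4 + 13*(-11))*(487 + 3/(-8)) = 448153 - (-161)*(-4 - 143)*(487 + 3*(-⅛)) = 448153 - (-161)*(-147)*(487 - 3/8) = 448153 - (-161)*(-147)*3893/8 = 448153 - 1*92135631/8 = 448153 - 92135631/8 = -88550407/8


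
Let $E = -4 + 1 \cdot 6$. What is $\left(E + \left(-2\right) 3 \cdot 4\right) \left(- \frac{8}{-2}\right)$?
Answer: $-88$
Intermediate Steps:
$E = 2$ ($E = -4 + 6 = 2$)
$\left(E + \left(-2\right) 3 \cdot 4\right) \left(- \frac{8}{-2}\right) = \left(2 + \left(-2\right) 3 \cdot 4\right) \left(- \frac{8}{-2}\right) = \left(2 - 24\right) \left(\left(-8\right) \left(- \frac{1}{2}\right)\right) = \left(2 - 24\right) 4 = \left(-22\right) 4 = -88$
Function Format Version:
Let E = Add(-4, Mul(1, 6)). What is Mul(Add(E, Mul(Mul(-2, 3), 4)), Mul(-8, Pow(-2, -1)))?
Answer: -88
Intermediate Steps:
E = 2 (E = Add(-4, 6) = 2)
Mul(Add(E, Mul(Mul(-2, 3), 4)), Mul(-8, Pow(-2, -1))) = Mul(Add(2, Mul(Mul(-2, 3), 4)), Mul(-8, Pow(-2, -1))) = Mul(Add(2, Mul(-6, 4)), Mul(-8, Rational(-1, 2))) = Mul(Add(2, -24), 4) = Mul(-22, 4) = -88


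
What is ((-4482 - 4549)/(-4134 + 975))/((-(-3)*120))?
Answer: 9031/1137240 ≈ 0.0079412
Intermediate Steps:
((-4482 - 4549)/(-4134 + 975))/((-(-3)*120)) = (-9031/(-3159))/((-1*(-360))) = -9031*(-1/3159)/360 = (9031/3159)*(1/360) = 9031/1137240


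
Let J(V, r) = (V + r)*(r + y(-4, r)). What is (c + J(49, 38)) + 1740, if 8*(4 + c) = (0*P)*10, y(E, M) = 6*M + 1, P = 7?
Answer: 24965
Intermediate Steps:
y(E, M) = 1 + 6*M
J(V, r) = (1 + 7*r)*(V + r) (J(V, r) = (V + r)*(r + (1 + 6*r)) = (V + r)*(1 + 7*r) = (1 + 7*r)*(V + r))
c = -4 (c = -4 + ((0*7)*10)/8 = -4 + (0*10)/8 = -4 + (⅛)*0 = -4 + 0 = -4)
(c + J(49, 38)) + 1740 = (-4 + (49 + 38 + 7*38² + 7*49*38)) + 1740 = (-4 + (49 + 38 + 7*1444 + 13034)) + 1740 = (-4 + (49 + 38 + 10108 + 13034)) + 1740 = (-4 + 23229) + 1740 = 23225 + 1740 = 24965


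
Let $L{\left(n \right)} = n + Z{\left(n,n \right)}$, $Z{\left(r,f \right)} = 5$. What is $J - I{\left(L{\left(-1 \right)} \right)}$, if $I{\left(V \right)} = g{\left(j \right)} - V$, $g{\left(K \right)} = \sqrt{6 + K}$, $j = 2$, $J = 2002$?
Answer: $2006 - 2 \sqrt{2} \approx 2003.2$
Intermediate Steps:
$L{\left(n \right)} = 5 + n$ ($L{\left(n \right)} = n + 5 = 5 + n$)
$I{\left(V \right)} = - V + 2 \sqrt{2}$ ($I{\left(V \right)} = \sqrt{6 + 2} - V = \sqrt{8} - V = 2 \sqrt{2} - V = - V + 2 \sqrt{2}$)
$J - I{\left(L{\left(-1 \right)} \right)} = 2002 - \left(- (5 - 1) + 2 \sqrt{2}\right) = 2002 - \left(\left(-1\right) 4 + 2 \sqrt{2}\right) = 2002 - \left(-4 + 2 \sqrt{2}\right) = 2002 + \left(4 - 2 \sqrt{2}\right) = 2006 - 2 \sqrt{2}$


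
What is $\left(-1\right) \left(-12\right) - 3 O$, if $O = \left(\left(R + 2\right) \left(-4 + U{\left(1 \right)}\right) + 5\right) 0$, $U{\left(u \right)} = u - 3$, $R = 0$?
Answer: $12$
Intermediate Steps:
$U{\left(u \right)} = -3 + u$
$O = 0$ ($O = \left(\left(0 + 2\right) \left(-4 + \left(-3 + 1\right)\right) + 5\right) 0 = \left(2 \left(-4 - 2\right) + 5\right) 0 = \left(2 \left(-6\right) + 5\right) 0 = \left(-12 + 5\right) 0 = \left(-7\right) 0 = 0$)
$\left(-1\right) \left(-12\right) - 3 O = \left(-1\right) \left(-12\right) - 0 = 12 + 0 = 12$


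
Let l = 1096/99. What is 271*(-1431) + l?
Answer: -38391203/99 ≈ -3.8779e+5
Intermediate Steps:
l = 1096/99 (l = 1096*(1/99) = 1096/99 ≈ 11.071)
271*(-1431) + l = 271*(-1431) + 1096/99 = -387801 + 1096/99 = -38391203/99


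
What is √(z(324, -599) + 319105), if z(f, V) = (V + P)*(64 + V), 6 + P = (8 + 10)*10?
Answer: 12*√3795 ≈ 739.24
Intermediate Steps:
P = 174 (P = -6 + (8 + 10)*10 = -6 + 18*10 = -6 + 180 = 174)
z(f, V) = (64 + V)*(174 + V) (z(f, V) = (V + 174)*(64 + V) = (174 + V)*(64 + V) = (64 + V)*(174 + V))
√(z(324, -599) + 319105) = √((11136 + (-599)² + 238*(-599)) + 319105) = √((11136 + 358801 - 142562) + 319105) = √(227375 + 319105) = √546480 = 12*√3795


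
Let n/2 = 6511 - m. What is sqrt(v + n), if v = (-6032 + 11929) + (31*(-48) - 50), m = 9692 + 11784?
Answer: I*sqrt(25571) ≈ 159.91*I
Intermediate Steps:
m = 21476
v = 4359 (v = 5897 + (-1488 - 50) = 5897 - 1538 = 4359)
n = -29930 (n = 2*(6511 - 1*21476) = 2*(6511 - 21476) = 2*(-14965) = -29930)
sqrt(v + n) = sqrt(4359 - 29930) = sqrt(-25571) = I*sqrt(25571)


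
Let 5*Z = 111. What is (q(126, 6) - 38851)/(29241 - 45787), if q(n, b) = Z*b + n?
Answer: 192959/82730 ≈ 2.3324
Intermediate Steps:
Z = 111/5 (Z = (⅕)*111 = 111/5 ≈ 22.200)
q(n, b) = n + 111*b/5 (q(n, b) = 111*b/5 + n = n + 111*b/5)
(q(126, 6) - 38851)/(29241 - 45787) = ((126 + (111/5)*6) - 38851)/(29241 - 45787) = ((126 + 666/5) - 38851)/(-16546) = (1296/5 - 38851)*(-1/16546) = -192959/5*(-1/16546) = 192959/82730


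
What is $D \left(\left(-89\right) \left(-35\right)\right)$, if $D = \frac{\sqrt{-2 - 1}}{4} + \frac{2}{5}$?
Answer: $1246 + \frac{3115 i \sqrt{3}}{4} \approx 1246.0 + 1348.8 i$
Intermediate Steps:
$D = \frac{2}{5} + \frac{i \sqrt{3}}{4}$ ($D = \sqrt{-3} \cdot \frac{1}{4} + 2 \cdot \frac{1}{5} = i \sqrt{3} \cdot \frac{1}{4} + \frac{2}{5} = \frac{i \sqrt{3}}{4} + \frac{2}{5} = \frac{2}{5} + \frac{i \sqrt{3}}{4} \approx 0.4 + 0.43301 i$)
$D \left(\left(-89\right) \left(-35\right)\right) = \left(\frac{2}{5} + \frac{i \sqrt{3}}{4}\right) \left(\left(-89\right) \left(-35\right)\right) = \left(\frac{2}{5} + \frac{i \sqrt{3}}{4}\right) 3115 = 1246 + \frac{3115 i \sqrt{3}}{4}$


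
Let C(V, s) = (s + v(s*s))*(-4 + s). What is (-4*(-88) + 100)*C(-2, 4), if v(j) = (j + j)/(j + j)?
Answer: 0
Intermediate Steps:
v(j) = 1 (v(j) = (2*j)/((2*j)) = (2*j)*(1/(2*j)) = 1)
C(V, s) = (1 + s)*(-4 + s) (C(V, s) = (s + 1)*(-4 + s) = (1 + s)*(-4 + s))
(-4*(-88) + 100)*C(-2, 4) = (-4*(-88) + 100)*(-4 + 4**2 - 3*4) = (352 + 100)*(-4 + 16 - 12) = 452*0 = 0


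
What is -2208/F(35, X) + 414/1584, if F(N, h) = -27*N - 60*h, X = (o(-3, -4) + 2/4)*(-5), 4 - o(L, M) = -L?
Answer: 6233/1320 ≈ 4.7220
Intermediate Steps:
o(L, M) = 4 + L (o(L, M) = 4 - (-1)*L = 4 + L)
X = -15/2 (X = ((4 - 3) + 2/4)*(-5) = (1 + 2*(1/4))*(-5) = (1 + 1/2)*(-5) = (3/2)*(-5) = -15/2 ≈ -7.5000)
F(N, h) = -60*h - 27*N
-2208/F(35, X) + 414/1584 = -2208/(-60*(-15/2) - 27*35) + 414/1584 = -2208/(450 - 945) + 414*(1/1584) = -2208/(-495) + 23/88 = -2208*(-1/495) + 23/88 = 736/165 + 23/88 = 6233/1320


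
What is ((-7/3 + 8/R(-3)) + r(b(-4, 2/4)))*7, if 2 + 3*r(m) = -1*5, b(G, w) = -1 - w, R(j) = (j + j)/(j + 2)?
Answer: -70/3 ≈ -23.333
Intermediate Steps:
R(j) = 2*j/(2 + j) (R(j) = (2*j)/(2 + j) = 2*j/(2 + j))
r(m) = -7/3 (r(m) = -2/3 + (-1*5)/3 = -2/3 + (1/3)*(-5) = -2/3 - 5/3 = -7/3)
((-7/3 + 8/R(-3)) + r(b(-4, 2/4)))*7 = ((-7/3 + 8/((2*(-3)/(2 - 3)))) - 7/3)*7 = ((-7*1/3 + 8/((2*(-3)/(-1)))) - 7/3)*7 = ((-7/3 + 8/((2*(-3)*(-1)))) - 7/3)*7 = ((-7/3 + 8/6) - 7/3)*7 = ((-7/3 + 8*(1/6)) - 7/3)*7 = ((-7/3 + 4/3) - 7/3)*7 = (-1 - 7/3)*7 = -10/3*7 = -70/3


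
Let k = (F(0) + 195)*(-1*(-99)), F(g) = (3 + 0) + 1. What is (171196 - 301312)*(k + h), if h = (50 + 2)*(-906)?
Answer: 3566609676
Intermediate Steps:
h = -47112 (h = 52*(-906) = -47112)
F(g) = 4 (F(g) = 3 + 1 = 4)
k = 19701 (k = (4 + 195)*(-1*(-99)) = 199*99 = 19701)
(171196 - 301312)*(k + h) = (171196 - 301312)*(19701 - 47112) = -130116*(-27411) = 3566609676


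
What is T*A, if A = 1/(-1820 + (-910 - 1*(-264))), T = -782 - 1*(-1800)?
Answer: -509/1233 ≈ -0.41281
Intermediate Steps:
T = 1018 (T = -782 + 1800 = 1018)
A = -1/2466 (A = 1/(-1820 + (-910 + 264)) = 1/(-1820 - 646) = 1/(-2466) = -1/2466 ≈ -0.00040552)
T*A = 1018*(-1/2466) = -509/1233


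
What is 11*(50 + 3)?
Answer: 583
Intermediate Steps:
11*(50 + 3) = 11*53 = 583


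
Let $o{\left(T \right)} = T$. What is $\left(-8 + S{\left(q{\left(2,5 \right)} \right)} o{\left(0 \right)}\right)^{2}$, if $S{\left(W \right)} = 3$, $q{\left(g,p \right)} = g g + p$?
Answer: $64$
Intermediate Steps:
$q{\left(g,p \right)} = p + g^{2}$ ($q{\left(g,p \right)} = g^{2} + p = p + g^{2}$)
$\left(-8 + S{\left(q{\left(2,5 \right)} \right)} o{\left(0 \right)}\right)^{2} = \left(-8 + 3 \cdot 0\right)^{2} = \left(-8 + 0\right)^{2} = \left(-8\right)^{2} = 64$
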